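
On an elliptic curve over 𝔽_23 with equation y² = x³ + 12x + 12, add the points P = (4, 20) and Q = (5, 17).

(0, 14)

(4, 20) + (5, 17). λ = (17 - 20)/(5 - 4) ≡ 20/1 mod 23. 1⁻¹ ≡ 1 (mod 23), so λ ≡ 20.
  x = λ² - 4 - 5 = 400 - 9 ≡ 0; y = λ·(4 - 0) - 20 ≡ 14. → (0, 14)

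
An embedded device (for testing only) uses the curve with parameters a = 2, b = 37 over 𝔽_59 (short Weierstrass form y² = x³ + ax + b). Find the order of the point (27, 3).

9

2P: tangent at (27, 3): λ = (3·27² + 2)/(2·3) ≡ 6/6. 6⁻¹ ≡ 10 (mod 59), so λ ≡ 6·10 ≡ 1.
  x = λ² - 27 - 27 = 1 - 54 ≡ 6; y = λ·(27 - 6) - 3 ≡ 18. → (6, 18)
3P: (6, 18) + (27, 3). λ = (3 - 18)/(27 - 6) ≡ 44/21 mod 59. 21⁻¹ ≡ 45 (mod 59), so λ ≡ 33.
  x = λ² - 6 - 27 = 1089 - 33 ≡ 53; y = λ·(6 - 53) - 18 ≡ 24. → (53, 24)
4P: (53, 24) + (27, 3). λ = (3 - 24)/(27 - 53) ≡ 38/33 mod 59. 33⁻¹ ≡ 34 (mod 59), so λ ≡ 53.
  x = λ² - 53 - 27 = 2809 - 80 ≡ 15; y = λ·(53 - 15) - 24 ≡ 43. → (15, 43)
5P: (15, 43) + (27, 3). λ = (3 - 43)/(27 - 15) ≡ 19/12 mod 59. 12⁻¹ ≡ 5 (mod 59), so λ ≡ 36.
  x = λ² - 15 - 27 = 1296 - 42 ≡ 15; y = λ·(15 - 15) - 43 ≡ 16. → (15, 16)
6P: (15, 16) + (27, 3). λ = (3 - 16)/(27 - 15) ≡ 46/12 mod 59. 12⁻¹ ≡ 5 (mod 59) since 12·5 = 60 ≡ 1, so λ ≡ 53.
  x = λ² - 15 - 27 = 2809 - 42 ≡ 53; y = λ·(15 - 53) - 16 ≡ 35. → (53, 35)
7P: (53, 35) + (27, 3). λ = (3 - 35)/(27 - 53) ≡ 27/33 mod 59. 33⁻¹ ≡ 34 (mod 59), so λ ≡ 33.
  x = λ² - 53 - 27 = 1089 - 80 ≡ 6; y = λ·(53 - 6) - 35 ≡ 41. → (6, 41)
8P: (6, 41) + (27, 3). λ = (3 - 41)/(27 - 6) ≡ 21/21 mod 59. 21⁻¹ ≡ 45 (mod 59) since 21·45 = 945 ≡ 1, so λ ≡ 1.
  x = λ² - 6 - 27 = 1 - 33 ≡ 27; y = λ·(6 - 27) - 41 ≡ 56. → (27, 56)
9P: (27, 56) + (27, 3): same x and y₁ ≡ -y₂, so the sum is the point at infinity.
9P = the point at infinity, so the order is 9.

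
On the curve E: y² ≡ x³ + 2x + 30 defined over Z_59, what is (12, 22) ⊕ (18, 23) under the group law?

(12, 22) + (18, 23). λ = (23 - 22)/(18 - 12) ≡ 1/6 mod 59. 6⁻¹ ≡ 10 (mod 59) since 6·10 = 60 ≡ 1, so λ ≡ 10.
  x = λ² - 12 - 18 = 100 - 30 ≡ 11; y = λ·(12 - 11) - 22 ≡ 47. → (11, 47)

(11, 47)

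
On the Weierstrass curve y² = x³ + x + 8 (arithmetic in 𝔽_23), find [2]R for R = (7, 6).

(18, 4)

tangent at (7, 6): λ = (3·7² + 1)/(2·6) ≡ 10/12. 12⁻¹ ≡ 2 (mod 23) since 12·2 = 24 ≡ 1, so λ ≡ 10·2 ≡ 20.
  x = λ² - 7 - 7 = 400 - 14 ≡ 18; y = λ·(7 - 18) - 6 ≡ 4. → (18, 4)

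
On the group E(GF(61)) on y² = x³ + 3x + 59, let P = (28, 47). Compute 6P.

Double-and-add on 6 = (110)₂. Start with P = (28, 47) for the leading 1-bit.
double: tangent at (28, 47): λ = (3·28² + 3)/(2·47) ≡ 37/33. 33⁻¹ ≡ 37 (mod 61), so λ ≡ 37·37 ≡ 27.
  x = λ² - 28 - 28 = 729 - 56 ≡ 2; y = λ·(28 - 2) - 47 ≡ 45. → (2, 45)
add P: (2, 45) + (28, 47). λ = (47 - 45)/(28 - 2) ≡ 2/26 mod 61. 26⁻¹ ≡ 54 (mod 61), so λ ≡ 47.
  x = λ² - 2 - 28 = 2209 - 30 ≡ 44; y = λ·(2 - 44) - 45 ≡ 55. → (44, 55)
double: tangent at (44, 55): λ = (3·44² + 3)/(2·55) ≡ 16/49. 49⁻¹ ≡ 5 (mod 61), so λ ≡ 16·5 ≡ 19.
  x = λ² - 44 - 44 = 361 - 88 ≡ 29; y = λ·(44 - 29) - 55 ≡ 47. → (29, 47)

(29, 47)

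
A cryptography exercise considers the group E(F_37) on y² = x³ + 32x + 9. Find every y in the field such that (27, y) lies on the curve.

13, 24

x³ + 32x + 9 = 20556 ≡ 21 (mod 37).
Square roots of 21 mod 37: 13 and 24 (since 13² = 169 ≡ 21).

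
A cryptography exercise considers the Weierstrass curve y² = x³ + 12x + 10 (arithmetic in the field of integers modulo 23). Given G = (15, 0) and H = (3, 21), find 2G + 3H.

First 2G:
Repeated addition: build up to 2G.
2G: (15, 0) + (15, 0): same x and y₁ ≡ -y₂, so the sum is ∞.
2G = ∞.
Next 3H:
Repeated addition: build up to 3H.
2H: tangent at (3, 21): λ = (3·3² + 12)/(2·21) ≡ 16/19. 19⁻¹ ≡ 17 (mod 23) since 19·17 = 323 ≡ 1, so λ ≡ 16·17 ≡ 19.
  x = λ² - 3 - 3 = 361 - 6 ≡ 10; y = λ·(3 - 10) - 21 ≡ 7. → (10, 7)
3H: (10, 7) + (3, 21). λ = (21 - 7)/(3 - 10) ≡ 14/16 mod 23. 16⁻¹ ≡ 13 (mod 23), so λ ≡ 21.
  x = λ² - 10 - 3 = 441 - 13 ≡ 14; y = λ·(10 - 14) - 7 ≡ 1. → (14, 1)
3H = (14, 1).
Finally 2G + 3H:
∞ + (14, 1) = (14, 1) (identity).

(14, 1)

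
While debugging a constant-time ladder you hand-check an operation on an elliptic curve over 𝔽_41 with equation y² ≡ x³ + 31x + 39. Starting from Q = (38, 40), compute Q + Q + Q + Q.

Double-and-add on 4 = (100)₂. Start with Q = (38, 40) for the leading 1-bit.
double: tangent at (38, 40): λ = (3·38² + 31)/(2·40) ≡ 17/39. 39⁻¹ ≡ 20 (mod 41), so λ ≡ 17·20 ≡ 12.
  x = λ² - 38 - 38 = 144 - 76 ≡ 27; y = λ·(38 - 27) - 40 ≡ 10. → (27, 10)
double: tangent at (27, 10): λ = (3·27² + 31)/(2·10) ≡ 4/20. 20⁻¹ ≡ 39 (mod 41) since 20·39 = 780 ≡ 1, so λ ≡ 4·39 ≡ 33.
  x = λ² - 27 - 27 = 1089 - 54 ≡ 10; y = λ·(27 - 10) - 10 ≡ 18. → (10, 18)

(10, 18)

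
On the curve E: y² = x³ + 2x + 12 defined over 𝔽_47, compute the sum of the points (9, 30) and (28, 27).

(9, 30) + (28, 27). λ = (27 - 30)/(28 - 9) ≡ 44/19 mod 47. 19⁻¹ ≡ 5 (mod 47), so λ ≡ 32.
  x = λ² - 9 - 28 = 1024 - 37 ≡ 0; y = λ·(9 - 0) - 30 ≡ 23. → (0, 23)

(0, 23)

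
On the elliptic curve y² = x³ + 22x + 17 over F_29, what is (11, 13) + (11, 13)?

(27, 20)

tangent at (11, 13): λ = (3·11² + 22)/(2·13) ≡ 8/26. 26⁻¹ ≡ 19 (mod 29), so λ ≡ 8·19 ≡ 7.
  x = λ² - 11 - 11 = 49 - 22 ≡ 27; y = λ·(11 - 27) - 13 ≡ 20. → (27, 20)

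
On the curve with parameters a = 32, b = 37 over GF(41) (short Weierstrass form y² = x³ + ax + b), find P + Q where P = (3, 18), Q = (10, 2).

(19, 1)

(3, 18) + (10, 2). λ = (2 - 18)/(10 - 3) ≡ 25/7 mod 41. 7⁻¹ ≡ 6 (mod 41), so λ ≡ 27.
  x = λ² - 3 - 10 = 729 - 13 ≡ 19; y = λ·(3 - 19) - 18 ≡ 1. → (19, 1)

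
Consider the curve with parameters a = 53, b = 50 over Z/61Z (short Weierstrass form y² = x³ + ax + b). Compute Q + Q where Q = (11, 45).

(25, 15)

tangent at (11, 45): λ = (3·11² + 53)/(2·45) ≡ 50/29. 29⁻¹ ≡ 40 (mod 61) since 29·40 = 1160 ≡ 1, so λ ≡ 50·40 ≡ 48.
  x = λ² - 11 - 11 = 2304 - 22 ≡ 25; y = λ·(11 - 25) - 45 ≡ 15. → (25, 15)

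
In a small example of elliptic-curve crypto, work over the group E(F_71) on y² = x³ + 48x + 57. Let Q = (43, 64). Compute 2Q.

(57, 64)

tangent at (43, 64): λ = (3·43² + 48)/(2·64) ≡ 57/57. 57⁻¹ ≡ 5 (mod 71), so λ ≡ 57·5 ≡ 1.
  x = λ² - 43 - 43 = 1 - 86 ≡ 57; y = λ·(43 - 57) - 64 ≡ 64. → (57, 64)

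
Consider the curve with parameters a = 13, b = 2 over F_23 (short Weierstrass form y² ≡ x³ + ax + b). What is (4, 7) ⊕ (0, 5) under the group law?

(2, 17)

(4, 7) + (0, 5). λ = (5 - 7)/(0 - 4) ≡ 21/19 mod 23. 19⁻¹ ≡ 17 (mod 23) since 19·17 = 323 ≡ 1, so λ ≡ 12.
  x = λ² - 4 - 0 = 144 - 4 ≡ 2; y = λ·(4 - 2) - 7 ≡ 17. → (2, 17)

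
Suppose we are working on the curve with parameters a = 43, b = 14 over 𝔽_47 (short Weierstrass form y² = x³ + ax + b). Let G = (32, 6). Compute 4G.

(31, 27)

Repeated addition: build up to 4G.
2G: tangent at (32, 6): λ = (3·32² + 43)/(2·6) ≡ 13/12. 12⁻¹ ≡ 4 (mod 47) since 12·4 = 48 ≡ 1, so λ ≡ 13·4 ≡ 5.
  x = λ² - 32 - 32 = 25 - 64 ≡ 8; y = λ·(32 - 8) - 6 ≡ 20. → (8, 20)
3G: (8, 20) + (32, 6). λ = (6 - 20)/(32 - 8) ≡ 33/24 mod 47. 24⁻¹ ≡ 2 (mod 47), so λ ≡ 19.
  x = λ² - 8 - 32 = 361 - 40 ≡ 39; y = λ·(8 - 39) - 20 ≡ 2. → (39, 2)
4G: (39, 2) + (32, 6). λ = (6 - 2)/(32 - 39) ≡ 4/40 mod 47. 40⁻¹ ≡ 20 (mod 47), so λ ≡ 33.
  x = λ² - 39 - 32 = 1089 - 71 ≡ 31; y = λ·(39 - 31) - 2 ≡ 27. → (31, 27)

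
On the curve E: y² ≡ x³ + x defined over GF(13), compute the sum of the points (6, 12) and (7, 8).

(6, 12) + (7, 8). λ = (8 - 12)/(7 - 6) ≡ 9/1 mod 13. 1⁻¹ ≡ 1 (mod 13) since 1·1 = 1 ≡ 1, so λ ≡ 9.
  x = λ² - 6 - 7 = 81 - 13 ≡ 3; y = λ·(6 - 3) - 12 ≡ 2. → (3, 2)

(3, 2)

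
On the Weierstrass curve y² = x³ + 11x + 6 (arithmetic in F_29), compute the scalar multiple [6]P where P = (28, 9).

(28, 9)

Double-and-add on 6 = (110)₂. Start with P = (28, 9) for the leading 1-bit.
double: tangent at (28, 9): λ = (3·28² + 11)/(2·9) ≡ 14/18. 18⁻¹ ≡ 21 (mod 29) since 18·21 = 378 ≡ 1, so λ ≡ 14·21 ≡ 4.
  x = λ² - 28 - 28 = 16 - 56 ≡ 18; y = λ·(28 - 18) - 9 ≡ 2. → (18, 2)
add P: (18, 2) + (28, 9). λ = (9 - 2)/(28 - 18) ≡ 7/10 mod 29. 10⁻¹ ≡ 3 (mod 29) since 10·3 = 30 ≡ 1, so λ ≡ 21.
  x = λ² - 18 - 28 = 441 - 46 ≡ 18; y = λ·(18 - 18) - 2 ≡ 27. → (18, 27)
double: tangent at (18, 27): λ = (3·18² + 11)/(2·27) ≡ 26/25. 25⁻¹ ≡ 7 (mod 29) since 25·7 = 175 ≡ 1, so λ ≡ 26·7 ≡ 8.
  x = λ² - 18 - 18 = 64 - 36 ≡ 28; y = λ·(18 - 28) - 27 ≡ 9. → (28, 9)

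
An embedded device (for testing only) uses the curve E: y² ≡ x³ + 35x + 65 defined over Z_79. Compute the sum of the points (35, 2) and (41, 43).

(8, 64)

(35, 2) + (41, 43). λ = (43 - 2)/(41 - 35) ≡ 41/6 mod 79. 6⁻¹ ≡ 66 (mod 79) since 6·66 = 396 ≡ 1, so λ ≡ 20.
  x = λ² - 35 - 41 = 400 - 76 ≡ 8; y = λ·(35 - 8) - 2 ≡ 64. → (8, 64)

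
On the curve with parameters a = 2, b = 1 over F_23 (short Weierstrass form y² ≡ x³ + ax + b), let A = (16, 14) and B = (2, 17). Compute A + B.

(0, 22)

(16, 14) + (2, 17). λ = (17 - 14)/(2 - 16) ≡ 3/9 mod 23. 9⁻¹ ≡ 18 (mod 23), so λ ≡ 8.
  x = λ² - 16 - 2 = 64 - 18 ≡ 0; y = λ·(16 - 0) - 14 ≡ 22. → (0, 22)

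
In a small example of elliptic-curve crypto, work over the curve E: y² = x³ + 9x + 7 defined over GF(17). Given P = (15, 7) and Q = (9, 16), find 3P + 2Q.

First 3P:
Repeated addition: build up to 3P.
2P: tangent at (15, 7): λ = (3·15² + 9)/(2·7) ≡ 4/14. 14⁻¹ ≡ 11 (mod 17), so λ ≡ 4·11 ≡ 10.
  x = λ² - 15 - 15 = 100 - 30 ≡ 2; y = λ·(15 - 2) - 7 ≡ 4. → (2, 4)
3P: (2, 4) + (15, 7). λ = (7 - 4)/(15 - 2) ≡ 3/13 mod 17. 13⁻¹ ≡ 4 (mod 17), so λ ≡ 12.
  x = λ² - 2 - 15 = 144 - 17 ≡ 8; y = λ·(2 - 8) - 4 ≡ 9. → (8, 9)
3P = (8, 9).
Next 2Q:
Repeated addition: build up to 2Q.
2Q: tangent at (9, 16): λ = (3·9² + 9)/(2·16) ≡ 14/15. 15⁻¹ ≡ 8 (mod 17), so λ ≡ 14·8 ≡ 10.
  x = λ² - 9 - 9 = 100 - 18 ≡ 14; y = λ·(9 - 14) - 16 ≡ 2. → (14, 2)
2Q = (14, 2).
Finally 3P + 2Q:
(8, 9) + (14, 2). λ = (2 - 9)/(14 - 8) ≡ 10/6 mod 17. 6⁻¹ ≡ 3 (mod 17), so λ ≡ 13.
  x = λ² - 8 - 14 = 169 - 22 ≡ 11; y = λ·(8 - 11) - 9 ≡ 3. → (11, 3)

(11, 3)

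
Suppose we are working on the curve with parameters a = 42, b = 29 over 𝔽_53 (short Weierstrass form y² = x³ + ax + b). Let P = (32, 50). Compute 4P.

(29, 39)

Repeated addition: build up to 4P.
2P: tangent at (32, 50): λ = (3·32² + 42)/(2·50) ≡ 40/47. 47⁻¹ ≡ 44 (mod 53), so λ ≡ 40·44 ≡ 11.
  x = λ² - 32 - 32 = 121 - 64 ≡ 4; y = λ·(32 - 4) - 50 ≡ 46. → (4, 46)
3P: (4, 46) + (32, 50). λ = (50 - 46)/(32 - 4) ≡ 4/28 mod 53. 28⁻¹ ≡ 36 (mod 53), so λ ≡ 38.
  x = λ² - 4 - 32 = 1444 - 36 ≡ 30; y = λ·(4 - 30) - 46 ≡ 26. → (30, 26)
4P: (30, 26) + (32, 50). λ = (50 - 26)/(32 - 30) ≡ 24/2 mod 53. 2⁻¹ ≡ 27 (mod 53), so λ ≡ 12.
  x = λ² - 30 - 32 = 144 - 62 ≡ 29; y = λ·(30 - 29) - 26 ≡ 39. → (29, 39)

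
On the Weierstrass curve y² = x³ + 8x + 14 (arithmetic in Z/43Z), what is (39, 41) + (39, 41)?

(32, 33)

tangent at (39, 41): λ = (3·39² + 8)/(2·41) ≡ 13/39. 39⁻¹ ≡ 32 (mod 43) since 39·32 = 1248 ≡ 1, so λ ≡ 13·32 ≡ 29.
  x = λ² - 39 - 39 = 841 - 78 ≡ 32; y = λ·(39 - 32) - 41 ≡ 33. → (32, 33)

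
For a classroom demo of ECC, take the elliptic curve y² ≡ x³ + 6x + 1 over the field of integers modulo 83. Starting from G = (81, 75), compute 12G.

Repeated addition: build up to 12G.
2G: tangent at (81, 75): λ = (3·81² + 6)/(2·75) ≡ 18/67. 67⁻¹ ≡ 57 (mod 83) since 67·57 = 3819 ≡ 1, so λ ≡ 18·57 ≡ 30.
  x = λ² - 81 - 81 = 900 - 162 ≡ 74; y = λ·(81 - 74) - 75 ≡ 52. → (74, 52)
3G: (74, 52) + (81, 75). λ = (75 - 52)/(81 - 74) ≡ 23/7 mod 83. 7⁻¹ ≡ 12 (mod 83) since 7·12 = 84 ≡ 1, so λ ≡ 27.
  x = λ² - 74 - 81 = 729 - 155 ≡ 76; y = λ·(74 - 76) - 52 ≡ 60. → (76, 60)
4G: (76, 60) + (81, 75). λ = (75 - 60)/(81 - 76) ≡ 15/5 mod 83. 5⁻¹ ≡ 50 (mod 83), so λ ≡ 3.
  x = λ² - 76 - 81 = 9 - 157 ≡ 18; y = λ·(76 - 18) - 60 ≡ 31. → (18, 31)
5G: (18, 31) + (81, 75). λ = (75 - 31)/(81 - 18) ≡ 44/63 mod 83. 63⁻¹ ≡ 29 (mod 83), so λ ≡ 31.
  x = λ² - 18 - 81 = 961 - 99 ≡ 32; y = λ·(18 - 32) - 31 ≡ 33. → (32, 33)
6G: (32, 33) + (81, 75). λ = (75 - 33)/(81 - 32) ≡ 42/49 mod 83. 49⁻¹ ≡ 61 (mod 83), so λ ≡ 72.
  x = λ² - 32 - 81 = 5184 - 113 ≡ 8; y = λ·(32 - 8) - 33 ≡ 35. → (8, 35)
7G: (8, 35) + (81, 75). λ = (75 - 35)/(81 - 8) ≡ 40/73 mod 83. 73⁻¹ ≡ 58 (mod 83) since 73·58 = 4234 ≡ 1, so λ ≡ 79.
  x = λ² - 8 - 81 = 6241 - 89 ≡ 10; y = λ·(8 - 10) - 35 ≡ 56. → (10, 56)
8G: (10, 56) + (81, 75). λ = (75 - 56)/(81 - 10) ≡ 19/71 mod 83. 71⁻¹ ≡ 76 (mod 83), so λ ≡ 33.
  x = λ² - 10 - 81 = 1089 - 91 ≡ 2; y = λ·(10 - 2) - 56 ≡ 42. → (2, 42)
9G: (2, 42) + (81, 75). λ = (75 - 42)/(81 - 2) ≡ 33/79 mod 83. 79⁻¹ ≡ 62 (mod 83) since 79·62 = 4898 ≡ 1, so λ ≡ 54.
  x = λ² - 2 - 81 = 2916 - 83 ≡ 11; y = λ·(2 - 11) - 42 ≡ 53. → (11, 53)
10G: (11, 53) + (81, 75). λ = (75 - 53)/(81 - 11) ≡ 22/70 mod 83. 70⁻¹ ≡ 51 (mod 83), so λ ≡ 43.
  x = λ² - 11 - 81 = 1849 - 92 ≡ 14; y = λ·(11 - 14) - 53 ≡ 67. → (14, 67)
11G: (14, 67) + (81, 75). λ = (75 - 67)/(81 - 14) ≡ 8/67 mod 83. 67⁻¹ ≡ 57 (mod 83) since 67·57 = 3819 ≡ 1, so λ ≡ 41.
  x = λ² - 14 - 81 = 1681 - 95 ≡ 9; y = λ·(14 - 9) - 67 ≡ 55. → (9, 55)
12G: (9, 55) + (81, 75). λ = (75 - 55)/(81 - 9) ≡ 20/72 mod 83. 72⁻¹ ≡ 15 (mod 83), so λ ≡ 51.
  x = λ² - 9 - 81 = 2601 - 90 ≡ 21; y = λ·(9 - 21) - 55 ≡ 80. → (21, 80)

(21, 80)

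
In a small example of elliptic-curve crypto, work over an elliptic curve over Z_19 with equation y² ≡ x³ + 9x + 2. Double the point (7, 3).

tangent at (7, 3): λ = (3·7² + 9)/(2·3) ≡ 4/6. 6⁻¹ ≡ 16 (mod 19), so λ ≡ 4·16 ≡ 7.
  x = λ² - 7 - 7 = 49 - 14 ≡ 16; y = λ·(7 - 16) - 3 ≡ 10. → (16, 10)

(16, 10)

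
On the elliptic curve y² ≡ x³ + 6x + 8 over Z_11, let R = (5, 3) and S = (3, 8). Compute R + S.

(1, 9)

(5, 3) + (3, 8). λ = (8 - 3)/(3 - 5) ≡ 5/9 mod 11. 9⁻¹ ≡ 5 (mod 11), so λ ≡ 3.
  x = λ² - 5 - 3 = 9 - 8 ≡ 1; y = λ·(5 - 1) - 3 ≡ 9. → (1, 9)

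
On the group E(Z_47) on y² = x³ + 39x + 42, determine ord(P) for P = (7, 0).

2

2P: (7, 0) + (7, 0): same x and y₁ ≡ -y₂, so the sum is 𝒪.
2P = 𝒪, so the order is 2.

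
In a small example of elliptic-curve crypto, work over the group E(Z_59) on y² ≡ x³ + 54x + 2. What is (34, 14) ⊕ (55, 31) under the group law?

(34, 14) + (55, 31). λ = (31 - 14)/(55 - 34) ≡ 17/21 mod 59. 21⁻¹ ≡ 45 (mod 59), so λ ≡ 57.
  x = λ² - 34 - 55 = 3249 - 89 ≡ 33; y = λ·(34 - 33) - 14 ≡ 43. → (33, 43)

(33, 43)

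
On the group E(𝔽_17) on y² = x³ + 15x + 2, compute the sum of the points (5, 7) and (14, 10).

(0, 6)

(5, 7) + (14, 10). λ = (10 - 7)/(14 - 5) ≡ 3/9 mod 17. 9⁻¹ ≡ 2 (mod 17) since 9·2 = 18 ≡ 1, so λ ≡ 6.
  x = λ² - 5 - 14 = 36 - 19 ≡ 0; y = λ·(5 - 0) - 7 ≡ 6. → (0, 6)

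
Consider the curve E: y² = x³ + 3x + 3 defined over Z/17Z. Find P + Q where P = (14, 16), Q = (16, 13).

(14, 16) + (16, 13). λ = (13 - 16)/(16 - 14) ≡ 14/2 mod 17. 2⁻¹ ≡ 9 (mod 17), so λ ≡ 7.
  x = λ² - 14 - 16 = 49 - 30 ≡ 2; y = λ·(14 - 2) - 16 ≡ 0. → (2, 0)

(2, 0)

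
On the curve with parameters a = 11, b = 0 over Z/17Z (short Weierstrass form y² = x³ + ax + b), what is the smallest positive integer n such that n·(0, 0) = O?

2P: (0, 0) + (0, 0): same x and y₁ ≡ -y₂, so the sum is O.
2P = O, so the order is 2.

2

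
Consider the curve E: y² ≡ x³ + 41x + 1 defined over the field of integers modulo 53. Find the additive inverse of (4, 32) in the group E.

-(4, 32) = (4, -32 mod 53) = (4, 21).

(4, 21)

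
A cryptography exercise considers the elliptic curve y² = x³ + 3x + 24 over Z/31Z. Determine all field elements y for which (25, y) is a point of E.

10, 21

x³ + 3x + 24 = 15724 ≡ 7 (mod 31).
Square roots of 7 mod 31: 10 and 21 (since 10² = 100 ≡ 7).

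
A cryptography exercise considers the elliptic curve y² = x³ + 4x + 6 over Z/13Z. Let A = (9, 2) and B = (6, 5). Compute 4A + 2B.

First 4A:
Double-and-add on 4 = (100)₂. Start with A = (9, 2) for the leading 1-bit.
double: tangent at (9, 2): λ = (3·9² + 4)/(2·2) ≡ 0/4. 4⁻¹ ≡ 10 (mod 13), so λ ≡ 0·10 ≡ 0.
  x = λ² - 9 - 9 = 0 - 18 ≡ 8; y = λ·(9 - 8) - 2 ≡ 11. → (8, 11)
double: tangent at (8, 11): λ = (3·8² + 4)/(2·11) ≡ 1/9. 9⁻¹ ≡ 3 (mod 13) since 9·3 = 27 ≡ 1, so λ ≡ 1·3 ≡ 3.
  x = λ² - 8 - 8 = 9 - 16 ≡ 6; y = λ·(8 - 6) - 11 ≡ 8. → (6, 8)
4A = (6, 8).
Next 2B:
Repeated addition: build up to 2B.
2B: tangent at (6, 5): λ = (3·6² + 4)/(2·5) ≡ 8/10. 10⁻¹ ≡ 4 (mod 13) since 10·4 = 40 ≡ 1, so λ ≡ 8·4 ≡ 6.
  x = λ² - 6 - 6 = 36 - 12 ≡ 11; y = λ·(6 - 11) - 5 ≡ 4. → (11, 4)
2B = (11, 4).
Finally 4A + 2B:
(6, 8) + (11, 4). λ = (4 - 8)/(11 - 6) ≡ 9/5 mod 13. 5⁻¹ ≡ 8 (mod 13) since 5·8 = 40 ≡ 1, so λ ≡ 7.
  x = λ² - 6 - 11 = 49 - 17 ≡ 6; y = λ·(6 - 6) - 8 ≡ 5. → (6, 5)

(6, 5)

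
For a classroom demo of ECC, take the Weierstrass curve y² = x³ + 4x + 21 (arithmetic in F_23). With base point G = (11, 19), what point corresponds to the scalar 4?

Repeated addition: build up to 4G.
2G: tangent at (11, 19): λ = (3·11² + 4)/(2·19) ≡ 22/15. 15⁻¹ ≡ 20 (mod 23), so λ ≡ 22·20 ≡ 3.
  x = λ² - 11 - 11 = 9 - 22 ≡ 10; y = λ·(11 - 10) - 19 ≡ 7. → (10, 7)
3G: (10, 7) + (11, 19). λ = (19 - 7)/(11 - 10) ≡ 12/1 mod 23. 1⁻¹ ≡ 1 (mod 23) since 1·1 = 1 ≡ 1, so λ ≡ 12.
  x = λ² - 10 - 11 = 144 - 21 ≡ 8; y = λ·(10 - 8) - 7 ≡ 17. → (8, 17)
4G: (8, 17) + (11, 19). λ = (19 - 17)/(11 - 8) ≡ 2/3 mod 23. 3⁻¹ ≡ 8 (mod 23), so λ ≡ 16.
  x = λ² - 8 - 11 = 256 - 19 ≡ 7; y = λ·(8 - 7) - 17 ≡ 22. → (7, 22)

(7, 22)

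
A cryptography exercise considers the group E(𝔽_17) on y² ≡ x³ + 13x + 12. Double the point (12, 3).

tangent at (12, 3): λ = (3·12² + 13)/(2·3) ≡ 3/6. 6⁻¹ ≡ 3 (mod 17) since 6·3 = 18 ≡ 1, so λ ≡ 3·3 ≡ 9.
  x = λ² - 12 - 12 = 81 - 24 ≡ 6; y = λ·(12 - 6) - 3 ≡ 0. → (6, 0)

(6, 0)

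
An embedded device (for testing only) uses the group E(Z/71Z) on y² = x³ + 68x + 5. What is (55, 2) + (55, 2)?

(48, 41)

tangent at (55, 2): λ = (3·55² + 68)/(2·2) ≡ 55/4. 4⁻¹ ≡ 18 (mod 71), so λ ≡ 55·18 ≡ 67.
  x = λ² - 55 - 55 = 4489 - 110 ≡ 48; y = λ·(55 - 48) - 2 ≡ 41. → (48, 41)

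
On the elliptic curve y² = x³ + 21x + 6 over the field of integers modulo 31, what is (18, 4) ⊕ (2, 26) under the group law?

(18, 4) + (2, 26). λ = (26 - 4)/(2 - 18) ≡ 22/15 mod 31. 15⁻¹ ≡ 29 (mod 31) since 15·29 = 435 ≡ 1, so λ ≡ 18.
  x = λ² - 18 - 2 = 324 - 20 ≡ 25; y = λ·(18 - 25) - 4 ≡ 25. → (25, 25)

(25, 25)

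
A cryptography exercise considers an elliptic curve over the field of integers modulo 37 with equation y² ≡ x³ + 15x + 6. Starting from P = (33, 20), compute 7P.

Double-and-add on 7 = (111)₂. Start with P = (33, 20) for the leading 1-bit.
double: tangent at (33, 20): λ = (3·33² + 15)/(2·20) ≡ 26/3. 3⁻¹ ≡ 25 (mod 37) since 3·25 = 75 ≡ 1, so λ ≡ 26·25 ≡ 21.
  x = λ² - 33 - 33 = 441 - 66 ≡ 5; y = λ·(33 - 5) - 20 ≡ 13. → (5, 13)
add P: (5, 13) + (33, 20). λ = (20 - 13)/(33 - 5) ≡ 7/28 mod 37. 28⁻¹ ≡ 4 (mod 37) since 28·4 = 112 ≡ 1, so λ ≡ 28.
  x = λ² - 5 - 33 = 784 - 38 ≡ 6; y = λ·(5 - 6) - 13 ≡ 33. → (6, 33)
double: tangent at (6, 33): λ = (3·6² + 15)/(2·33) ≡ 12/29. 29⁻¹ ≡ 23 (mod 37) since 29·23 = 667 ≡ 1, so λ ≡ 12·23 ≡ 17.
  x = λ² - 6 - 6 = 289 - 12 ≡ 18; y = λ·(6 - 18) - 33 ≡ 22. → (18, 22)
add P: (18, 22) + (33, 20). λ = (20 - 22)/(33 - 18) ≡ 35/15 mod 37. 15⁻¹ ≡ 5 (mod 37), so λ ≡ 27.
  x = λ² - 18 - 33 = 729 - 51 ≡ 12; y = λ·(18 - 12) - 22 ≡ 29. → (12, 29)

(12, 29)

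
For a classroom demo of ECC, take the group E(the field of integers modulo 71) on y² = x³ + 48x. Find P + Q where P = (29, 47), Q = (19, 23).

(60, 49)

(29, 47) + (19, 23). λ = (23 - 47)/(19 - 29) ≡ 47/61 mod 71. 61⁻¹ ≡ 7 (mod 71) since 61·7 = 427 ≡ 1, so λ ≡ 45.
  x = λ² - 29 - 19 = 2025 - 48 ≡ 60; y = λ·(29 - 60) - 47 ≡ 49. → (60, 49)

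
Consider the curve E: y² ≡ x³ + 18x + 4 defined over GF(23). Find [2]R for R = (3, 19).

tangent at (3, 19): λ = (3·3² + 18)/(2·19) ≡ 22/15. 15⁻¹ ≡ 20 (mod 23) since 15·20 = 300 ≡ 1, so λ ≡ 22·20 ≡ 3.
  x = λ² - 3 - 3 = 9 - 6 ≡ 3; y = λ·(3 - 3) - 19 ≡ 4. → (3, 4)

(3, 4)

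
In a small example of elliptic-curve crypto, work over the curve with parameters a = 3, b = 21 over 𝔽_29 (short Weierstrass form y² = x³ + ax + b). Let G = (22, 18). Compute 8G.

Double-and-add on 8 = (1000)₂. Start with G = (22, 18) for the leading 1-bit.
double: tangent at (22, 18): λ = (3·22² + 3)/(2·18) ≡ 5/7. 7⁻¹ ≡ 25 (mod 29), so λ ≡ 5·25 ≡ 9.
  x = λ² - 22 - 22 = 81 - 44 ≡ 8; y = λ·(22 - 8) - 18 ≡ 21. → (8, 21)
double: tangent at (8, 21): λ = (3·8² + 3)/(2·21) ≡ 21/13. 13⁻¹ ≡ 9 (mod 29) since 13·9 = 117 ≡ 1, so λ ≡ 21·9 ≡ 15.
  x = λ² - 8 - 8 = 225 - 16 ≡ 6; y = λ·(8 - 6) - 21 ≡ 9. → (6, 9)
double: tangent at (6, 9): λ = (3·6² + 3)/(2·9) ≡ 24/18. 18⁻¹ ≡ 21 (mod 29) since 18·21 = 378 ≡ 1, so λ ≡ 24·21 ≡ 11.
  x = λ² - 6 - 6 = 121 - 12 ≡ 22; y = λ·(6 - 22) - 9 ≡ 18. → (22, 18)

(22, 18)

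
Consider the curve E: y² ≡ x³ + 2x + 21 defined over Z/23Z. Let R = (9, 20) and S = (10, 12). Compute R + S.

(9, 20) + (10, 12). λ = (12 - 20)/(10 - 9) ≡ 15/1 mod 23. 1⁻¹ ≡ 1 (mod 23), so λ ≡ 15.
  x = λ² - 9 - 10 = 225 - 19 ≡ 22; y = λ·(9 - 22) - 20 ≡ 15. → (22, 15)

(22, 15)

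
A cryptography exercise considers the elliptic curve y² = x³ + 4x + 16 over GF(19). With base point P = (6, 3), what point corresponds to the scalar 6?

Repeated addition: build up to 6P.
2P: tangent at (6, 3): λ = (3·6² + 4)/(2·3) ≡ 17/6. 6⁻¹ ≡ 16 (mod 19), so λ ≡ 17·16 ≡ 6.
  x = λ² - 6 - 6 = 36 - 12 ≡ 5; y = λ·(6 - 5) - 3 ≡ 3. → (5, 3)
3P: (5, 3) + (6, 3). λ = (3 - 3)/(6 - 5) ≡ 0/1 mod 19. 1⁻¹ ≡ 1 (mod 19), so λ ≡ 0.
  x = λ² - 5 - 6 = 0 - 11 ≡ 8; y = λ·(5 - 8) - 3 ≡ 16. → (8, 16)
4P: (8, 16) + (6, 3). λ = (3 - 16)/(6 - 8) ≡ 6/17 mod 19. 17⁻¹ ≡ 9 (mod 19), so λ ≡ 16.
  x = λ² - 8 - 6 = 256 - 14 ≡ 14; y = λ·(8 - 14) - 16 ≡ 2. → (14, 2)
5P: (14, 2) + (6, 3). λ = (3 - 2)/(6 - 14) ≡ 1/11 mod 19. 11⁻¹ ≡ 7 (mod 19) since 11·7 = 77 ≡ 1, so λ ≡ 7.
  x = λ² - 14 - 6 = 49 - 20 ≡ 10; y = λ·(14 - 10) - 2 ≡ 7. → (10, 7)
6P: (10, 7) + (6, 3). λ = (3 - 7)/(6 - 10) ≡ 15/15 mod 19. 15⁻¹ ≡ 14 (mod 19), so λ ≡ 1.
  x = λ² - 10 - 6 = 1 - 16 ≡ 4; y = λ·(10 - 4) - 7 ≡ 18. → (4, 18)

(4, 18)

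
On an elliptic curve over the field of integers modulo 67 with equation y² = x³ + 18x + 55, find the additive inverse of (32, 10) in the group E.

-(32, 10) = (32, -10 mod 67) = (32, 57).

(32, 57)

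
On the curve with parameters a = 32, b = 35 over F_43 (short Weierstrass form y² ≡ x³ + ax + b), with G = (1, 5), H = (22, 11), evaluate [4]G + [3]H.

(21, 11)

First 4G:
Repeated addition: build up to 4G.
2G: tangent at (1, 5): λ = (3·1² + 32)/(2·5) ≡ 35/10. 10⁻¹ ≡ 13 (mod 43) since 10·13 = 130 ≡ 1, so λ ≡ 35·13 ≡ 25.
  x = λ² - 1 - 1 = 625 - 2 ≡ 21; y = λ·(1 - 21) - 5 ≡ 11. → (21, 11)
3G: (21, 11) + (1, 5). λ = (5 - 11)/(1 - 21) ≡ 37/23 mod 43. 23⁻¹ ≡ 15 (mod 43), so λ ≡ 39.
  x = λ² - 21 - 1 = 1521 - 22 ≡ 37; y = λ·(21 - 37) - 11 ≡ 10. → (37, 10)
4G: (37, 10) + (1, 5). λ = (5 - 10)/(1 - 37) ≡ 38/7 mod 43. 7⁻¹ ≡ 37 (mod 43), so λ ≡ 30.
  x = λ² - 37 - 1 = 900 - 38 ≡ 2; y = λ·(37 - 2) - 10 ≡ 8. → (2, 8)
4G = (2, 8).
Next 3H:
Repeated addition: build up to 3H.
2H: tangent at (22, 11): λ = (3·22² + 32)/(2·11) ≡ 22/22. 22⁻¹ ≡ 2 (mod 43), so λ ≡ 22·2 ≡ 1.
  x = λ² - 22 - 22 = 1 - 44 ≡ 0; y = λ·(22 - 0) - 11 ≡ 11. → (0, 11)
3H: (0, 11) + (22, 11). λ = (11 - 11)/(22 - 0) ≡ 0/22 mod 43. 22⁻¹ ≡ 2 (mod 43) since 22·2 = 44 ≡ 1, so λ ≡ 0.
  x = λ² - 0 - 22 = 0 - 22 ≡ 21; y = λ·(0 - 21) - 11 ≡ 32. → (21, 32)
3H = (21, 32).
Finally 4G + 3H:
(2, 8) + (21, 32). λ = (32 - 8)/(21 - 2) ≡ 24/19 mod 43. 19⁻¹ ≡ 34 (mod 43), so λ ≡ 42.
  x = λ² - 2 - 21 = 1764 - 23 ≡ 21; y = λ·(2 - 21) - 8 ≡ 11. → (21, 11)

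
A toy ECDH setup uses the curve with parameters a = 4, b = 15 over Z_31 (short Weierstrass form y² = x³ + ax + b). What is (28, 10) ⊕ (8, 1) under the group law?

(28, 10) + (8, 1). λ = (1 - 10)/(8 - 28) ≡ 22/11 mod 31. 11⁻¹ ≡ 17 (mod 31), so λ ≡ 2.
  x = λ² - 28 - 8 = 4 - 36 ≡ 30; y = λ·(28 - 30) - 10 ≡ 17. → (30, 17)

(30, 17)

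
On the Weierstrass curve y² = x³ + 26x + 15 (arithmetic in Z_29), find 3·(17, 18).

(12, 5)

Write G = (17, 18).
Repeated addition: build up to 3G.
2G: tangent at (17, 18): λ = (3·17² + 26)/(2·18) ≡ 23/7. 7⁻¹ ≡ 25 (mod 29), so λ ≡ 23·25 ≡ 24.
  x = λ² - 17 - 17 = 576 - 34 ≡ 20; y = λ·(17 - 20) - 18 ≡ 26. → (20, 26)
3G: (20, 26) + (17, 18). λ = (18 - 26)/(17 - 20) ≡ 21/26 mod 29. 26⁻¹ ≡ 19 (mod 29) since 26·19 = 494 ≡ 1, so λ ≡ 22.
  x = λ² - 20 - 17 = 484 - 37 ≡ 12; y = λ·(20 - 12) - 26 ≡ 5. → (12, 5)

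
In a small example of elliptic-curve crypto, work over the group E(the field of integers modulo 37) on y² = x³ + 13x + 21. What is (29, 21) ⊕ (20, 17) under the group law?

(22, 15)

(29, 21) + (20, 17). λ = (17 - 21)/(20 - 29) ≡ 33/28 mod 37. 28⁻¹ ≡ 4 (mod 37), so λ ≡ 21.
  x = λ² - 29 - 20 = 441 - 49 ≡ 22; y = λ·(29 - 22) - 21 ≡ 15. → (22, 15)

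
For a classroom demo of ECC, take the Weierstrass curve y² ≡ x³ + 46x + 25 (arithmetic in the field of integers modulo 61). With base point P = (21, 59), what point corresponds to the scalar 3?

Repeated addition: build up to 3P.
2P: tangent at (21, 59): λ = (3·21² + 46)/(2·59) ≡ 27/57. 57⁻¹ ≡ 15 (mod 61) since 57·15 = 855 ≡ 1, so λ ≡ 27·15 ≡ 39.
  x = λ² - 21 - 21 = 1521 - 42 ≡ 15; y = λ·(21 - 15) - 59 ≡ 53. → (15, 53)
3P: (15, 53) + (21, 59). λ = (59 - 53)/(21 - 15) ≡ 6/6 mod 61. 6⁻¹ ≡ 51 (mod 61) since 6·51 = 306 ≡ 1, so λ ≡ 1.
  x = λ² - 15 - 21 = 1 - 36 ≡ 26; y = λ·(15 - 26) - 53 ≡ 58. → (26, 58)

(26, 58)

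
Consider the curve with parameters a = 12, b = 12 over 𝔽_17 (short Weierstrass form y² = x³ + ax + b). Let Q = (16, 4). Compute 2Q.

tangent at (16, 4): λ = (3·16² + 12)/(2·4) ≡ 15/8. 8⁻¹ ≡ 15 (mod 17), so λ ≡ 15·15 ≡ 4.
  x = λ² - 16 - 16 = 16 - 32 ≡ 1; y = λ·(16 - 1) - 4 ≡ 5. → (1, 5)

(1, 5)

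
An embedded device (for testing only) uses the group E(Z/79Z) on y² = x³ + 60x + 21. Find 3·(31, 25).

(66, 58)

Write Q = (31, 25).
Repeated addition: build up to 3Q.
2Q: tangent at (31, 25): λ = (3·31² + 60)/(2·25) ≡ 20/50. 50⁻¹ ≡ 49 (mod 79), so λ ≡ 20·49 ≡ 32.
  x = λ² - 31 - 31 = 1024 - 62 ≡ 14; y = λ·(31 - 14) - 25 ≡ 45. → (14, 45)
3Q: (14, 45) + (31, 25). λ = (25 - 45)/(31 - 14) ≡ 59/17 mod 79. 17⁻¹ ≡ 14 (mod 79) since 17·14 = 238 ≡ 1, so λ ≡ 36.
  x = λ² - 14 - 31 = 1296 - 45 ≡ 66; y = λ·(14 - 66) - 45 ≡ 58. → (66, 58)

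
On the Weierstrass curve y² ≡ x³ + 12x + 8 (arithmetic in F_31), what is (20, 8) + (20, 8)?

tangent at (20, 8): λ = (3·20² + 12)/(2·8) ≡ 3/16. 16⁻¹ ≡ 2 (mod 31) since 16·2 = 32 ≡ 1, so λ ≡ 3·2 ≡ 6.
  x = λ² - 20 - 20 = 36 - 40 ≡ 27; y = λ·(20 - 27) - 8 ≡ 12. → (27, 12)

(27, 12)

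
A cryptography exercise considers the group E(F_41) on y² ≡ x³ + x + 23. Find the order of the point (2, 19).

2P: tangent at (2, 19): λ = (3·2² + 1)/(2·19) ≡ 13/38. 38⁻¹ ≡ 27 (mod 41), so λ ≡ 13·27 ≡ 23.
  x = λ² - 2 - 2 = 529 - 4 ≡ 33; y = λ·(2 - 33) - 19 ≡ 6. → (33, 6)
3P: (33, 6) + (2, 19). λ = (19 - 6)/(2 - 33) ≡ 13/10 mod 41. 10⁻¹ ≡ 37 (mod 41), so λ ≡ 30.
  x = λ² - 33 - 2 = 900 - 35 ≡ 4; y = λ·(33 - 4) - 6 ≡ 3. → (4, 3)
4P: (4, 3) + (2, 19). λ = (19 - 3)/(2 - 4) ≡ 16/39 mod 41. 39⁻¹ ≡ 20 (mod 41) since 39·20 = 780 ≡ 1, so λ ≡ 33.
  x = λ² - 4 - 2 = 1089 - 6 ≡ 17; y = λ·(4 - 17) - 3 ≡ 19. → (17, 19)
5P: (17, 19) + (2, 19). λ = (19 - 19)/(2 - 17) ≡ 0/26 mod 41. 26⁻¹ ≡ 30 (mod 41) since 26·30 = 780 ≡ 1, so λ ≡ 0.
  x = λ² - 17 - 2 = 0 - 19 ≡ 22; y = λ·(17 - 22) - 19 ≡ 22. → (22, 22)
6P: (22, 22) + (2, 19). λ = (19 - 22)/(2 - 22) ≡ 38/21 mod 41. 21⁻¹ ≡ 2 (mod 41), so λ ≡ 35.
  x = λ² - 22 - 2 = 1225 - 24 ≡ 12; y = λ·(22 - 12) - 22 ≡ 0. → (12, 0)
7P: (12, 0) + (2, 19). λ = (19 - 0)/(2 - 12) ≡ 19/31 mod 41. 31⁻¹ ≡ 4 (mod 41), so λ ≡ 35.
  x = λ² - 12 - 2 = 1225 - 14 ≡ 22; y = λ·(12 - 22) - 0 ≡ 19. → (22, 19)
8P: (22, 19) + (2, 19). λ = (19 - 19)/(2 - 22) ≡ 0/21 mod 41. 21⁻¹ ≡ 2 (mod 41) since 21·2 = 42 ≡ 1, so λ ≡ 0.
  x = λ² - 22 - 2 = 0 - 24 ≡ 17; y = λ·(22 - 17) - 19 ≡ 22. → (17, 22)
9P: (17, 22) + (2, 19). λ = (19 - 22)/(2 - 17) ≡ 38/26 mod 41. 26⁻¹ ≡ 30 (mod 41), so λ ≡ 33.
  x = λ² - 17 - 2 = 1089 - 19 ≡ 4; y = λ·(17 - 4) - 22 ≡ 38. → (4, 38)
10P: (4, 38) + (2, 19). λ = (19 - 38)/(2 - 4) ≡ 22/39 mod 41. 39⁻¹ ≡ 20 (mod 41), so λ ≡ 30.
  x = λ² - 4 - 2 = 900 - 6 ≡ 33; y = λ·(4 - 33) - 38 ≡ 35. → (33, 35)
11P: (33, 35) + (2, 19). λ = (19 - 35)/(2 - 33) ≡ 25/10 mod 41. 10⁻¹ ≡ 37 (mod 41) since 10·37 = 370 ≡ 1, so λ ≡ 23.
  x = λ² - 33 - 2 = 529 - 35 ≡ 2; y = λ·(33 - 2) - 35 ≡ 22. → (2, 22)
12P: (2, 22) + (2, 19): same x and y₁ ≡ -y₂, so the sum is O.
12P = O, so the order is 12.

12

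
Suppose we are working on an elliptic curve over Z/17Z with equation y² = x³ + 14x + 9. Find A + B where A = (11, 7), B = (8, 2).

(11, 7) + (8, 2). λ = (2 - 7)/(8 - 11) ≡ 12/14 mod 17. 14⁻¹ ≡ 11 (mod 17) since 14·11 = 154 ≡ 1, so λ ≡ 13.
  x = λ² - 11 - 8 = 169 - 19 ≡ 14; y = λ·(11 - 14) - 7 ≡ 5. → (14, 5)

(14, 5)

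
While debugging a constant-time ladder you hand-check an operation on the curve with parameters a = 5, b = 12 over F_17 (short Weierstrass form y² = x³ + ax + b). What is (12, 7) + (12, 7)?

(9, 15)

tangent at (12, 7): λ = (3·12² + 5)/(2·7) ≡ 12/14. 14⁻¹ ≡ 11 (mod 17) since 14·11 = 154 ≡ 1, so λ ≡ 12·11 ≡ 13.
  x = λ² - 12 - 12 = 169 - 24 ≡ 9; y = λ·(12 - 9) - 7 ≡ 15. → (9, 15)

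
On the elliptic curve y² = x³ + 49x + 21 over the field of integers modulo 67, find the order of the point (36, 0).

2

2P: (36, 0) + (36, 0): same x and y₁ ≡ -y₂, so the sum is the point at infinity.
2P = the point at infinity, so the order is 2.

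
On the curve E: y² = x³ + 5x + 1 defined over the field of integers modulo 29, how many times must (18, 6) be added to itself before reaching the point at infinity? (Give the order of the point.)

2P: tangent at (18, 6): λ = (3·18² + 5)/(2·6) ≡ 20/12. 12⁻¹ ≡ 17 (mod 29), so λ ≡ 20·17 ≡ 21.
  x = λ² - 18 - 18 = 441 - 36 ≡ 28; y = λ·(18 - 28) - 6 ≡ 16. → (28, 16)
3P: (28, 16) + (18, 6). λ = (6 - 16)/(18 - 28) ≡ 19/19 mod 29. 19⁻¹ ≡ 26 (mod 29), so λ ≡ 1.
  x = λ² - 28 - 18 = 1 - 46 ≡ 13; y = λ·(28 - 13) - 16 ≡ 28. → (13, 28)
4P: (13, 28) + (18, 6). λ = (6 - 28)/(18 - 13) ≡ 7/5 mod 29. 5⁻¹ ≡ 6 (mod 29), so λ ≡ 13.
  x = λ² - 13 - 18 = 169 - 31 ≡ 22; y = λ·(13 - 22) - 28 ≡ 0. → (22, 0)
5P: (22, 0) + (18, 6). λ = (6 - 0)/(18 - 22) ≡ 6/25 mod 29. 25⁻¹ ≡ 7 (mod 29) since 25·7 = 175 ≡ 1, so λ ≡ 13.
  x = λ² - 22 - 18 = 169 - 40 ≡ 13; y = λ·(22 - 13) - 0 ≡ 1. → (13, 1)
6P: (13, 1) + (18, 6). λ = (6 - 1)/(18 - 13) ≡ 5/5 mod 29. 5⁻¹ ≡ 6 (mod 29) since 5·6 = 30 ≡ 1, so λ ≡ 1.
  x = λ² - 13 - 18 = 1 - 31 ≡ 28; y = λ·(13 - 28) - 1 ≡ 13. → (28, 13)
7P: (28, 13) + (18, 6). λ = (6 - 13)/(18 - 28) ≡ 22/19 mod 29. 19⁻¹ ≡ 26 (mod 29), so λ ≡ 21.
  x = λ² - 28 - 18 = 441 - 46 ≡ 18; y = λ·(28 - 18) - 13 ≡ 23. → (18, 23)
8P: (18, 23) + (18, 6): same x and y₁ ≡ -y₂, so the sum is the point at infinity.
8P = the point at infinity, so the order is 8.

8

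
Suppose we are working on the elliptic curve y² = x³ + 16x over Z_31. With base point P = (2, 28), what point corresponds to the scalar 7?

Double-and-add on 7 = (111)₂. Start with P = (2, 28) for the leading 1-bit.
double: tangent at (2, 28): λ = (3·2² + 16)/(2·28) ≡ 28/25. 25⁻¹ ≡ 5 (mod 31), so λ ≡ 28·5 ≡ 16.
  x = λ² - 2 - 2 = 256 - 4 ≡ 4; y = λ·(2 - 4) - 28 ≡ 2. → (4, 2)
add P: (4, 2) + (2, 28). λ = (28 - 2)/(2 - 4) ≡ 26/29 mod 31. 29⁻¹ ≡ 15 (mod 31), so λ ≡ 18.
  x = λ² - 4 - 2 = 324 - 6 ≡ 8; y = λ·(4 - 8) - 2 ≡ 19. → (8, 19)
double: tangent at (8, 19): λ = (3·8² + 16)/(2·19) ≡ 22/7. 7⁻¹ ≡ 9 (mod 31), so λ ≡ 22·9 ≡ 12.
  x = λ² - 8 - 8 = 144 - 16 ≡ 4; y = λ·(8 - 4) - 19 ≡ 29. → (4, 29)
add P: (4, 29) + (2, 28). λ = (28 - 29)/(2 - 4) ≡ 30/29 mod 31. 29⁻¹ ≡ 15 (mod 31), so λ ≡ 16.
  x = λ² - 4 - 2 = 256 - 6 ≡ 2; y = λ·(4 - 2) - 29 ≡ 3. → (2, 3)

(2, 3)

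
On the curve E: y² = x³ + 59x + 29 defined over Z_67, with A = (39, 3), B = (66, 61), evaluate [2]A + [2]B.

First 2A:
Repeated addition: build up to 2A.
2A: tangent at (39, 3): λ = (3·39² + 59)/(2·3) ≡ 66/6. 6⁻¹ ≡ 56 (mod 67) since 6·56 = 336 ≡ 1, so λ ≡ 66·56 ≡ 11.
  x = λ² - 39 - 39 = 121 - 78 ≡ 43; y = λ·(39 - 43) - 3 ≡ 20. → (43, 20)
2A = (43, 20).
Next 2B:
Repeated addition: build up to 2B.
2B: tangent at (66, 61): λ = (3·66² + 59)/(2·61) ≡ 62/55. 55⁻¹ ≡ 39 (mod 67), so λ ≡ 62·39 ≡ 6.
  x = λ² - 66 - 66 = 36 - 132 ≡ 38; y = λ·(66 - 38) - 61 ≡ 40. → (38, 40)
2B = (38, 40).
Finally 2A + 2B:
(43, 20) + (38, 40). λ = (40 - 20)/(38 - 43) ≡ 20/62 mod 67. 62⁻¹ ≡ 40 (mod 67), so λ ≡ 63.
  x = λ² - 43 - 38 = 3969 - 81 ≡ 2; y = λ·(43 - 2) - 20 ≡ 17. → (2, 17)

(2, 17)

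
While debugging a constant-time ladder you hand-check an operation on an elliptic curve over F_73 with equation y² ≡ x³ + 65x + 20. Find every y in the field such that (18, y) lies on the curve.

none

x³ + 65x + 20 = 7022 ≡ 14 (mod 73).
14 is a non-residue mod 73; no y exists.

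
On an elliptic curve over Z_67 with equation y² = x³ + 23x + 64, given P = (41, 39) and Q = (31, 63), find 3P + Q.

(28, 9)

First 3P:
Repeated addition: build up to 3P.
2P: tangent at (41, 39): λ = (3·41² + 23)/(2·39) ≡ 41/11. 11⁻¹ ≡ 61 (mod 67) since 11·61 = 671 ≡ 1, so λ ≡ 41·61 ≡ 22.
  x = λ² - 41 - 41 = 484 - 82 ≡ 0; y = λ·(41 - 0) - 39 ≡ 59. → (0, 59)
3P: (0, 59) + (41, 39). λ = (39 - 59)/(41 - 0) ≡ 47/41 mod 67. 41⁻¹ ≡ 18 (mod 67), so λ ≡ 42.
  x = λ² - 0 - 41 = 1764 - 41 ≡ 48; y = λ·(0 - 48) - 59 ≡ 2. → (48, 2)
3P = (48, 2).
Finally 3P + Q:
(48, 2) + (31, 63). λ = (63 - 2)/(31 - 48) ≡ 61/50 mod 67. 50⁻¹ ≡ 63 (mod 67), so λ ≡ 24.
  x = λ² - 48 - 31 = 576 - 79 ≡ 28; y = λ·(48 - 28) - 2 ≡ 9. → (28, 9)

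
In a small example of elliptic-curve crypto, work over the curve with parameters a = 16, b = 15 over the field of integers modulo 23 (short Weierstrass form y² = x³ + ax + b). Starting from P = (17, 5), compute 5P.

Repeated addition: build up to 5P.
2P: tangent at (17, 5): λ = (3·17² + 16)/(2·5) ≡ 9/10. 10⁻¹ ≡ 7 (mod 23), so λ ≡ 9·7 ≡ 17.
  x = λ² - 17 - 17 = 289 - 34 ≡ 2; y = λ·(17 - 2) - 5 ≡ 20. → (2, 20)
3P: (2, 20) + (17, 5). λ = (5 - 20)/(17 - 2) ≡ 8/15 mod 23. 15⁻¹ ≡ 20 (mod 23) since 15·20 = 300 ≡ 1, so λ ≡ 22.
  x = λ² - 2 - 17 = 484 - 19 ≡ 5; y = λ·(2 - 5) - 20 ≡ 6. → (5, 6)
4P: (5, 6) + (17, 5). λ = (5 - 6)/(17 - 5) ≡ 22/12 mod 23. 12⁻¹ ≡ 2 (mod 23), so λ ≡ 21.
  x = λ² - 5 - 17 = 441 - 22 ≡ 5; y = λ·(5 - 5) - 6 ≡ 17. → (5, 17)
5P: (5, 17) + (17, 5). λ = (5 - 17)/(17 - 5) ≡ 11/12 mod 23. 12⁻¹ ≡ 2 (mod 23), so λ ≡ 22.
  x = λ² - 5 - 17 = 484 - 22 ≡ 2; y = λ·(5 - 2) - 17 ≡ 3. → (2, 3)

(2, 3)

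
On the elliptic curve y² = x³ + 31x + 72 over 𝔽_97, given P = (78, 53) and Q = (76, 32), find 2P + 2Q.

First 2P:
Repeated addition: build up to 2P.
2P: tangent at (78, 53): λ = (3·78² + 31)/(2·53) ≡ 47/9. 9⁻¹ ≡ 54 (mod 97) since 9·54 = 486 ≡ 1, so λ ≡ 47·54 ≡ 16.
  x = λ² - 78 - 78 = 256 - 156 ≡ 3; y = λ·(78 - 3) - 53 ≡ 80. → (3, 80)
2P = (3, 80).
Next 2Q:
Repeated addition: build up to 2Q.
2Q: tangent at (76, 32): λ = (3·76² + 31)/(2·32) ≡ 93/64. 64⁻¹ ≡ 47 (mod 97), so λ ≡ 93·47 ≡ 6.
  x = λ² - 76 - 76 = 36 - 152 ≡ 78; y = λ·(76 - 78) - 32 ≡ 53. → (78, 53)
2Q = (78, 53).
Finally 2P + 2Q:
(3, 80) + (78, 53). λ = (53 - 80)/(78 - 3) ≡ 70/75 mod 97. 75⁻¹ ≡ 22 (mod 97), so λ ≡ 85.
  x = λ² - 3 - 78 = 7225 - 81 ≡ 63; y = λ·(3 - 63) - 80 ≡ 58. → (63, 58)

(63, 58)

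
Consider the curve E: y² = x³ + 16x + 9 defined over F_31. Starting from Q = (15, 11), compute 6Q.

(23, 12)

Repeated addition: build up to 6Q.
2Q: tangent at (15, 11): λ = (3·15² + 16)/(2·11) ≡ 9/22. 22⁻¹ ≡ 24 (mod 31), so λ ≡ 9·24 ≡ 30.
  x = λ² - 15 - 15 = 900 - 30 ≡ 2; y = λ·(15 - 2) - 11 ≡ 7. → (2, 7)
3Q: (2, 7) + (15, 11). λ = (11 - 7)/(15 - 2) ≡ 4/13 mod 31. 13⁻¹ ≡ 12 (mod 31), so λ ≡ 17.
  x = λ² - 2 - 15 = 289 - 17 ≡ 24; y = λ·(2 - 24) - 7 ≡ 22. → (24, 22)
4Q: (24, 22) + (15, 11). λ = (11 - 22)/(15 - 24) ≡ 20/22 mod 31. 22⁻¹ ≡ 24 (mod 31), so λ ≡ 15.
  x = λ² - 24 - 15 = 225 - 39 ≡ 0; y = λ·(24 - 0) - 22 ≡ 28. → (0, 28)
5Q: (0, 28) + (15, 11). λ = (11 - 28)/(15 - 0) ≡ 14/15 mod 31. 15⁻¹ ≡ 29 (mod 31), so λ ≡ 3.
  x = λ² - 0 - 15 = 9 - 15 ≡ 25; y = λ·(0 - 25) - 28 ≡ 21. → (25, 21)
6Q: (25, 21) + (15, 11). λ = (11 - 21)/(15 - 25) ≡ 21/21 mod 31. 21⁻¹ ≡ 3 (mod 31) since 21·3 = 63 ≡ 1, so λ ≡ 1.
  x = λ² - 25 - 15 = 1 - 40 ≡ 23; y = λ·(25 - 23) - 21 ≡ 12. → (23, 12)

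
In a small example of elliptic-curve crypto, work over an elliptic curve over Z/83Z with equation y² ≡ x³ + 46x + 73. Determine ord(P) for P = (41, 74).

3

2P: tangent at (41, 74): λ = (3·41² + 46)/(2·74) ≡ 26/65. 65⁻¹ ≡ 23 (mod 83) since 65·23 = 1495 ≡ 1, so λ ≡ 26·23 ≡ 17.
  x = λ² - 41 - 41 = 289 - 82 ≡ 41; y = λ·(41 - 41) - 74 ≡ 9. → (41, 9)
3P: (41, 9) + (41, 74): same x and y₁ ≡ -y₂, so the sum is O.
3P = O, so the order is 3.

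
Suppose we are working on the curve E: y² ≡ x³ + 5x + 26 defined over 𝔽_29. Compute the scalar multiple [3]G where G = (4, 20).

Repeated addition: build up to 3G.
2G: tangent at (4, 20): λ = (3·4² + 5)/(2·20) ≡ 24/11. 11⁻¹ ≡ 8 (mod 29), so λ ≡ 24·8 ≡ 18.
  x = λ² - 4 - 4 = 324 - 8 ≡ 26; y = λ·(4 - 26) - 20 ≡ 19. → (26, 19)
3G: (26, 19) + (4, 20). λ = (20 - 19)/(4 - 26) ≡ 1/7 mod 29. 7⁻¹ ≡ 25 (mod 29), so λ ≡ 25.
  x = λ² - 26 - 4 = 625 - 30 ≡ 15; y = λ·(26 - 15) - 19 ≡ 24. → (15, 24)

(15, 24)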